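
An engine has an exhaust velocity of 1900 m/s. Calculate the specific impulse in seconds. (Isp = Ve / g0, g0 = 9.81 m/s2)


Isp = Ve / g0 = 1900 / 9.81 = 193.7 s

193.7 s


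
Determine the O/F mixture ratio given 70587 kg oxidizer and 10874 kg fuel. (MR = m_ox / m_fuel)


MR = 70587 / 10874 = 6.49

6.49


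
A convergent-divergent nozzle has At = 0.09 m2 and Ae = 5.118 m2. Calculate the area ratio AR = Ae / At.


AR = 5.118 / 0.09 = 56.9

56.9


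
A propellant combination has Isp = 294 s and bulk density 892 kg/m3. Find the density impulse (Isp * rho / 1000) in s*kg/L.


rho*Isp = 294 * 892 / 1000 = 262 s*kg/L

262 s*kg/L


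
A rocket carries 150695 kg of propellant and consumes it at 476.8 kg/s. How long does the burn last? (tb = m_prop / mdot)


tb = 150695 / 476.8 = 316.1 s

316.1 s


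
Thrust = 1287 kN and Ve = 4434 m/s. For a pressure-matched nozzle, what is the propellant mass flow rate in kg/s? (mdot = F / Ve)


mdot = F / Ve = 1287000 / 4434 = 290.3 kg/s

290.3 kg/s


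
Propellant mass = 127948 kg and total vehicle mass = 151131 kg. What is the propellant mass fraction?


PMF = 127948 / 151131 = 0.847

0.847


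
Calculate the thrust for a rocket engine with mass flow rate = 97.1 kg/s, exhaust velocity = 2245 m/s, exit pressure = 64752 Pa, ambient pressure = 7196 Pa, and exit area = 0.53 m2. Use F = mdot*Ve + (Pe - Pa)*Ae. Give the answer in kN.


F = 97.1 * 2245 + (64752 - 7196) * 0.53 = 248494.0 N = 248.5 kN

248.5 kN


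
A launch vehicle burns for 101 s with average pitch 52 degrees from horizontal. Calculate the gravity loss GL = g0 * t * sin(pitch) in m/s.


GL = 9.81 * 101 * sin(52 deg) = 781 m/s

781 m/s


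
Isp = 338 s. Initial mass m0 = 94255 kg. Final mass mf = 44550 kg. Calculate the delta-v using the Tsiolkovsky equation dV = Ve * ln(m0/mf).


Ve = 338 * 9.81 = 3315.78 m/s
dV = 3315.78 * ln(94255/44550) = 2485 m/s

2485 m/s


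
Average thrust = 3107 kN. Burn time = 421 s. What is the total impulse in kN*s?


It = 3107 * 421 = 1308047 kN*s

1308047 kN*s


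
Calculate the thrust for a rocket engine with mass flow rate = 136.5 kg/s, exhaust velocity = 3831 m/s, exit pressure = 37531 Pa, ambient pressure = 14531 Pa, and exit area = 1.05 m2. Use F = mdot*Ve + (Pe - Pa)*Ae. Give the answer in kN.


F = 136.5 * 3831 + (37531 - 14531) * 1.05 = 547082.0 N = 547.1 kN

547.1 kN


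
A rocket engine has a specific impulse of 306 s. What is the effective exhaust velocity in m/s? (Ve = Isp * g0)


Ve = Isp * g0 = 306 * 9.81 = 3001.9 m/s

3001.9 m/s


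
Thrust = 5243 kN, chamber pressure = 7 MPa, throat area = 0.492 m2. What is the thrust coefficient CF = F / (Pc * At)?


CF = 5243000 / (7e6 * 0.492) = 1.52

1.52


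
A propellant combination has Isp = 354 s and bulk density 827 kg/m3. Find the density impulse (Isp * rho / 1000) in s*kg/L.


rho*Isp = 354 * 827 / 1000 = 293 s*kg/L

293 s*kg/L


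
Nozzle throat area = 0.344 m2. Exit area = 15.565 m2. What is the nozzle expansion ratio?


AR = 15.565 / 0.344 = 45.2

45.2


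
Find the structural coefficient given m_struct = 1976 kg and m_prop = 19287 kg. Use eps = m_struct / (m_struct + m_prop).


eps = 1976 / (1976 + 19287) = 0.0929

0.0929


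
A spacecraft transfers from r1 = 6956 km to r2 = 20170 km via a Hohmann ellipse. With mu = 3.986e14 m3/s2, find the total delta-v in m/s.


V1 = sqrt(mu/r1) = 7569.88 m/s
dV1 = V1*(sqrt(2*r2/(r1+r2)) - 1) = 1661.44 m/s
V2 = sqrt(mu/r2) = 4445.45 m/s
dV2 = V2*(1 - sqrt(2*r1/(r1+r2))) = 1261.86 m/s
Total dV = 2923 m/s

2923 m/s


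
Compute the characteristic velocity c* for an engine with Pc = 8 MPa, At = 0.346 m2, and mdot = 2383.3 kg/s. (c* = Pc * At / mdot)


c* = 8e6 * 0.346 / 2383.3 = 1161 m/s

1161 m/s


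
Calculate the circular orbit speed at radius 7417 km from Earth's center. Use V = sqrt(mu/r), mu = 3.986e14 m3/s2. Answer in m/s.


V = sqrt(3.986e14 / 7417000) = 7331 m/s

7331 m/s


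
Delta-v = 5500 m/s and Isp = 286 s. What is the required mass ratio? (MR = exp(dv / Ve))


Ve = 286 * 9.81 = 2805.66 m/s
MR = exp(5500 / 2805.66) = 7.102

7.102


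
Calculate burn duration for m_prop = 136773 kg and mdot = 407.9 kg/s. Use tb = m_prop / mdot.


tb = 136773 / 407.9 = 335.3 s

335.3 s


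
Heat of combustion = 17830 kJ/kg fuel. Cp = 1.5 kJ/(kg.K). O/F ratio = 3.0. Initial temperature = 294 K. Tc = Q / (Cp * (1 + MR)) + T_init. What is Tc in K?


Tc = 17830 / (1.5 * (1 + 3.0)) + 294 = 3266 K

3266 K


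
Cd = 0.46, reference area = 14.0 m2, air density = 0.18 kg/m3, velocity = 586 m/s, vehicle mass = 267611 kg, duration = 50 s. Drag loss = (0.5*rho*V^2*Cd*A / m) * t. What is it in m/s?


D = 0.5 * 0.18 * 586^2 * 0.46 * 14.0 = 199032.32 N
a = 199032.32 / 267611 = 0.7437 m/s2
dV = 0.7437 * 50 = 37.2 m/s

37.2 m/s


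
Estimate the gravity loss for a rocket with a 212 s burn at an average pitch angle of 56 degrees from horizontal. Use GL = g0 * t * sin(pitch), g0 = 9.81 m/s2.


GL = 9.81 * 212 * sin(56 deg) = 1724 m/s

1724 m/s


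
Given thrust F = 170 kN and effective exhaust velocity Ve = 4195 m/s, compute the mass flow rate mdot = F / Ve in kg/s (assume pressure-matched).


mdot = F / Ve = 170000 / 4195 = 40.5 kg/s

40.5 kg/s


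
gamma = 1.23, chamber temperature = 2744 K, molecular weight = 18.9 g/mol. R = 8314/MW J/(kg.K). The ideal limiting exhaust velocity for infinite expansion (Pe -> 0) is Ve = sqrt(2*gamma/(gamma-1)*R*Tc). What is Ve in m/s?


R = 8314 / 18.9 = 439.89 J/(kg.K)
Ve = sqrt(2 * 1.23 / (1.23 - 1) * 439.89 * 2744) = 3593 m/s

3593 m/s


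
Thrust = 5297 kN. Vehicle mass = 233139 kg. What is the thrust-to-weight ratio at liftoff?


TWR = 5297000 / (233139 * 9.81) = 2.32

2.32


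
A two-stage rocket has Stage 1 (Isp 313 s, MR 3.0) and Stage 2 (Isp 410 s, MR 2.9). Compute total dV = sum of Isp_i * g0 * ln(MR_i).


dV1 = 313 * 9.81 * ln(3.0) = 3373.3 m/s
dV2 = 410 * 9.81 * ln(2.9) = 4282.4 m/s
Total dV = 3373.3 + 4282.4 = 7655.7 m/s ~ 7656 m/s

7656 m/s


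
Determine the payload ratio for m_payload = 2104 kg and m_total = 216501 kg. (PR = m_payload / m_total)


PR = 2104 / 216501 = 0.0097

0.0097


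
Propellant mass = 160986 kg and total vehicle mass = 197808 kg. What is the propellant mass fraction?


PMF = 160986 / 197808 = 0.814

0.814


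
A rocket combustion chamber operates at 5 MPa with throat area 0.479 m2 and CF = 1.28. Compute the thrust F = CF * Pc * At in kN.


F = 1.28 * 5e6 * 0.479 = 3.0656e+06 N = 3065.6 kN

3065.6 kN


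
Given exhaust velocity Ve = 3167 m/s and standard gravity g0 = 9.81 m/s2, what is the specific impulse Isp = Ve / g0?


Isp = Ve / g0 = 3167 / 9.81 = 322.8 s

322.8 s


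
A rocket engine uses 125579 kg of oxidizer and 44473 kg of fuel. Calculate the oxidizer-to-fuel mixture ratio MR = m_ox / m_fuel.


MR = 125579 / 44473 = 2.82

2.82


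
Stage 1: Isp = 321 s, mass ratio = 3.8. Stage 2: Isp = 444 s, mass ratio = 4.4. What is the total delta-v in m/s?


dV1 = 321 * 9.81 * ln(3.8) = 4203.9 m/s
dV2 = 444 * 9.81 * ln(4.4) = 6453.3 m/s
Total dV = 4203.9 + 6453.3 = 10657.2 m/s ~ 10657 m/s

10657 m/s


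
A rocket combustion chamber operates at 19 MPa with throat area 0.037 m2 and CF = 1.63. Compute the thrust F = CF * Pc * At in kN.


F = 1.63 * 19e6 * 0.037 = 1.1459e+06 N = 1145.9 kN

1145.9 kN


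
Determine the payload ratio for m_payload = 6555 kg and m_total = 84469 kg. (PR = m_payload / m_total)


PR = 6555 / 84469 = 0.0776

0.0776


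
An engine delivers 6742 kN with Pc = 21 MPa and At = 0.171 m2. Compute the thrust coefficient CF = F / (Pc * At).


CF = 6742000 / (21e6 * 0.171) = 1.88

1.88


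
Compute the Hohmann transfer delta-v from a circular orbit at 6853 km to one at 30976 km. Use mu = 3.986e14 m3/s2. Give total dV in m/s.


V1 = sqrt(mu/r1) = 7626.55 m/s
dV1 = V1*(sqrt(2*r2/(r1+r2)) - 1) = 2133.31 m/s
V2 = sqrt(mu/r2) = 3587.2 m/s
dV2 = V2*(1 - sqrt(2*r1/(r1+r2))) = 1427.97 m/s
Total dV = 3561 m/s

3561 m/s


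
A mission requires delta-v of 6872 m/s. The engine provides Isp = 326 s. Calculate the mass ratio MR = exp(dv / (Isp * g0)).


Ve = 326 * 9.81 = 3198.06 m/s
MR = exp(6872 / 3198.06) = 8.575

8.575


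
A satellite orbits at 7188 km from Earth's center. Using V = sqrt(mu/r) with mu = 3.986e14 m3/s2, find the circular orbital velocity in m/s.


V = sqrt(3.986e14 / 7188000) = 7447 m/s

7447 m/s


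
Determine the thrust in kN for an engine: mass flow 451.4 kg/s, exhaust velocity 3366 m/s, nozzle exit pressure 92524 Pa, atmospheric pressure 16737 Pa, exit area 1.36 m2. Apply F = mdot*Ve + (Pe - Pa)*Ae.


F = 451.4 * 3366 + (92524 - 16737) * 1.36 = 1.6225e+06 N = 1622.5 kN

1622.5 kN


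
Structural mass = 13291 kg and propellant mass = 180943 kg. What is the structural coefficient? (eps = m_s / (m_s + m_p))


eps = 13291 / (13291 + 180943) = 0.0684

0.0684


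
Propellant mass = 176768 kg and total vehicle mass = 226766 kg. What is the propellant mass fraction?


PMF = 176768 / 226766 = 0.78

0.78


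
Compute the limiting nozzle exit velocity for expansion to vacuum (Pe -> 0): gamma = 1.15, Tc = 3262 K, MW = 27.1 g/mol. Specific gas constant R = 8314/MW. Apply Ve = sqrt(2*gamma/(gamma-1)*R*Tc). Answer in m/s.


R = 8314 / 27.1 = 306.79 J/(kg.K)
Ve = sqrt(2 * 1.15 / (1.15 - 1) * 306.79 * 3262) = 3917 m/s

3917 m/s


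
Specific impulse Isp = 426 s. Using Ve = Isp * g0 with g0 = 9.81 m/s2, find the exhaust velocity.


Ve = Isp * g0 = 426 * 9.81 = 4179.1 m/s

4179.1 m/s


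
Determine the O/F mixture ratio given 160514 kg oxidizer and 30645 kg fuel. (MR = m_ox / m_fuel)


MR = 160514 / 30645 = 5.24

5.24


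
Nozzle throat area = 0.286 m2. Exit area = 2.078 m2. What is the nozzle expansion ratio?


AR = 2.078 / 0.286 = 7.3

7.3


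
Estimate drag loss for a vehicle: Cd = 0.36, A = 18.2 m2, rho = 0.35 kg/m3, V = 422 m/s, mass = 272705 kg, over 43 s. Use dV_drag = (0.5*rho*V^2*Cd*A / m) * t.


D = 0.5 * 0.35 * 422^2 * 0.36 * 18.2 = 204191.11 N
a = 204191.11 / 272705 = 0.7488 m/s2
dV = 0.7488 * 43 = 32.2 m/s

32.2 m/s


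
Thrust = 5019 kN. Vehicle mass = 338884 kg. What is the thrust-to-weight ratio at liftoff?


TWR = 5019000 / (338884 * 9.81) = 1.51

1.51


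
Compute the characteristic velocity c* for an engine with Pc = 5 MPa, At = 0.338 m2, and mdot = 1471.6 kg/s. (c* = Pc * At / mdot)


c* = 5e6 * 0.338 / 1471.6 = 1148 m/s

1148 m/s


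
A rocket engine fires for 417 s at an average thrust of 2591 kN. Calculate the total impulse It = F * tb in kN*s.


It = 2591 * 417 = 1080447 kN*s

1080447 kN*s


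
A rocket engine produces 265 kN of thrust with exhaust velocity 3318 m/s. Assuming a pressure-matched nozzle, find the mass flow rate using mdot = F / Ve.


mdot = F / Ve = 265000 / 3318 = 79.9 kg/s

79.9 kg/s


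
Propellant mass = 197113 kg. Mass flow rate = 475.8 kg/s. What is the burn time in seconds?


tb = 197113 / 475.8 = 414.3 s

414.3 s


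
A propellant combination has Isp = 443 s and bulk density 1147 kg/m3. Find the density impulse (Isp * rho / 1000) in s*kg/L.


rho*Isp = 443 * 1147 / 1000 = 508 s*kg/L

508 s*kg/L


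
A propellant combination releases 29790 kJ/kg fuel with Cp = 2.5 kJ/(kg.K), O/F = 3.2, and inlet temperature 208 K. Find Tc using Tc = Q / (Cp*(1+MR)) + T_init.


Tc = 29790 / (2.5 * (1 + 3.2)) + 208 = 3045 K

3045 K


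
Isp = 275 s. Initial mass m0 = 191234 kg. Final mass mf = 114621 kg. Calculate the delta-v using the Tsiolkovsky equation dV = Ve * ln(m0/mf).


Ve = 275 * 9.81 = 2697.75 m/s
dV = 2697.75 * ln(191234/114621) = 1381 m/s

1381 m/s


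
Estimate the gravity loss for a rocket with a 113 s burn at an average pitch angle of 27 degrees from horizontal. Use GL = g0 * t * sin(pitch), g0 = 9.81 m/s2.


GL = 9.81 * 113 * sin(27 deg) = 503 m/s

503 m/s


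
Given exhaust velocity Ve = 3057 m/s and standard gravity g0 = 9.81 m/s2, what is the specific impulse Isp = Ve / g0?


Isp = Ve / g0 = 3057 / 9.81 = 311.6 s

311.6 s


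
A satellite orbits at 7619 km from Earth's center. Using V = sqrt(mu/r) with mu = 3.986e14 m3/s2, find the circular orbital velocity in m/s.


V = sqrt(3.986e14 / 7619000) = 7233 m/s

7233 m/s


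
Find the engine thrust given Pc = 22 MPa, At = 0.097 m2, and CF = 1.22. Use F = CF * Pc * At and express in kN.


F = 1.22 * 22e6 * 0.097 = 2.6035e+06 N = 2603.5 kN

2603.5 kN


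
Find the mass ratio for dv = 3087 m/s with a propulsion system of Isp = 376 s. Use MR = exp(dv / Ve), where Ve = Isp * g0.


Ve = 376 * 9.81 = 3688.56 m/s
MR = exp(3087 / 3688.56) = 2.309

2.309


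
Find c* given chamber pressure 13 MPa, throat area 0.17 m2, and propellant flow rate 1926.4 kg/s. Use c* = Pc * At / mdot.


c* = 13e6 * 0.17 / 1926.4 = 1147 m/s

1147 m/s


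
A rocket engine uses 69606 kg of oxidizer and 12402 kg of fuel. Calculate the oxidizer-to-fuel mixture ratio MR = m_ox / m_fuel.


MR = 69606 / 12402 = 5.61

5.61


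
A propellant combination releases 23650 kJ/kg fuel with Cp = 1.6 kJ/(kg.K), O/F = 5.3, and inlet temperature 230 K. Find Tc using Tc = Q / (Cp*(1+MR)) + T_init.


Tc = 23650 / (1.6 * (1 + 5.3)) + 230 = 2576 K

2576 K


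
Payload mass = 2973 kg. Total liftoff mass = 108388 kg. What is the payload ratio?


PR = 2973 / 108388 = 0.0274

0.0274


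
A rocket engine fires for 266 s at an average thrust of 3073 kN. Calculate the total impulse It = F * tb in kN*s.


It = 3073 * 266 = 817418 kN*s

817418 kN*s


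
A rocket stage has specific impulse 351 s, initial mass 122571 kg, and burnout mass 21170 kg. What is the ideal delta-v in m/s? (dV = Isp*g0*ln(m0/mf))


Ve = 351 * 9.81 = 3443.31 m/s
dV = 3443.31 * ln(122571/21170) = 6047 m/s

6047 m/s


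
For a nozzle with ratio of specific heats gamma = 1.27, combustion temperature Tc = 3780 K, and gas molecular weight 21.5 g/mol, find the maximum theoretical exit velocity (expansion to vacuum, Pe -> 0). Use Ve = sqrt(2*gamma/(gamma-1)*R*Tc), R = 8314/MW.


R = 8314 / 21.5 = 386.7 J/(kg.K)
Ve = sqrt(2 * 1.27 / (1.27 - 1) * 386.7 * 3780) = 3708 m/s

3708 m/s


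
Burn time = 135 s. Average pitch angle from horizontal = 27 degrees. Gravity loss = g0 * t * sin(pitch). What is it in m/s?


GL = 9.81 * 135 * sin(27 deg) = 601 m/s

601 m/s


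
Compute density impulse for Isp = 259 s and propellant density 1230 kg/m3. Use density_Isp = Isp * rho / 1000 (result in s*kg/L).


rho*Isp = 259 * 1230 / 1000 = 319 s*kg/L

319 s*kg/L


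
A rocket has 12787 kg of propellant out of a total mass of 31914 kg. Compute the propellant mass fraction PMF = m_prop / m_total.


PMF = 12787 / 31914 = 0.401

0.401


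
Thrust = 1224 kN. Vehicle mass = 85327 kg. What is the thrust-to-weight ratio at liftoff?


TWR = 1224000 / (85327 * 9.81) = 1.46

1.46


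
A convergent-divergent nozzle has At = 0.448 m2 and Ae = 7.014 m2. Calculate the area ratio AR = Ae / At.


AR = 7.014 / 0.448 = 15.7

15.7


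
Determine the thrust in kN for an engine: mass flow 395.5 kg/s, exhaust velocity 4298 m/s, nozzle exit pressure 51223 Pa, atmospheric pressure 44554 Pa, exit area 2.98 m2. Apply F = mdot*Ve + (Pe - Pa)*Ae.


F = 395.5 * 4298 + (51223 - 44554) * 2.98 = 1.7197e+06 N = 1719.7 kN

1719.7 kN


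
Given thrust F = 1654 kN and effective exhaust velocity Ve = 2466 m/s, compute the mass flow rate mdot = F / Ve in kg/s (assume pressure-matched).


mdot = F / Ve = 1654000 / 2466 = 670.7 kg/s

670.7 kg/s


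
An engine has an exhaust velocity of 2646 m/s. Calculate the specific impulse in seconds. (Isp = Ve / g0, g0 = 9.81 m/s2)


Isp = Ve / g0 = 2646 / 9.81 = 269.7 s

269.7 s


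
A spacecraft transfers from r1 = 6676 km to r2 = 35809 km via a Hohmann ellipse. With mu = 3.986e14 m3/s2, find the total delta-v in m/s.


V1 = sqrt(mu/r1) = 7726.99 m/s
dV1 = V1*(sqrt(2*r2/(r1+r2)) - 1) = 2305.38 m/s
V2 = sqrt(mu/r2) = 3336.36 m/s
dV2 = V2*(1 - sqrt(2*r1/(r1+r2))) = 1465.99 m/s
Total dV = 3771 m/s

3771 m/s


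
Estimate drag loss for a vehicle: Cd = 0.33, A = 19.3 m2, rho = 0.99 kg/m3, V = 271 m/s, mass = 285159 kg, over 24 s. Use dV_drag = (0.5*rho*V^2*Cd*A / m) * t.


D = 0.5 * 0.99 * 271^2 * 0.33 * 19.3 = 231534.14 N
a = 231534.14 / 285159 = 0.8119 m/s2
dV = 0.8119 * 24 = 19.5 m/s

19.5 m/s


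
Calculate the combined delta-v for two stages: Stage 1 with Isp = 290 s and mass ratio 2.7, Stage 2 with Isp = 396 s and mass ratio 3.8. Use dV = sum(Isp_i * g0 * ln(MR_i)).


dV1 = 290 * 9.81 * ln(2.7) = 2825.7 m/s
dV2 = 396 * 9.81 * ln(3.8) = 5186.2 m/s
Total dV = 2825.7 + 5186.2 = 8011.9 m/s ~ 8012 m/s

8012 m/s


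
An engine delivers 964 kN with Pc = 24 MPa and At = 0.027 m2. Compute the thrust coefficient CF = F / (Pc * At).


CF = 964000 / (24e6 * 0.027) = 1.49

1.49


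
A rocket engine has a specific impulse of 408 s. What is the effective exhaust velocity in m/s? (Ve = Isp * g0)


Ve = Isp * g0 = 408 * 9.81 = 4002.5 m/s

4002.5 m/s


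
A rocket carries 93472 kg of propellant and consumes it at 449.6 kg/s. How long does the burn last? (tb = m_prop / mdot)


tb = 93472 / 449.6 = 207.9 s

207.9 s


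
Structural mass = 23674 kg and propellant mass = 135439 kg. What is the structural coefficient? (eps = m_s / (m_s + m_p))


eps = 23674 / (23674 + 135439) = 0.1488

0.1488


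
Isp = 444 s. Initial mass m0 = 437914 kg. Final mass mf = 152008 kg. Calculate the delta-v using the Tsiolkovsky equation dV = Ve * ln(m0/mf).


Ve = 444 * 9.81 = 4355.64 m/s
dV = 4355.64 * ln(437914/152008) = 4609 m/s

4609 m/s


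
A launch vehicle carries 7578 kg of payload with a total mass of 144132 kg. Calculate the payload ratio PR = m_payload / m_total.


PR = 7578 / 144132 = 0.0526

0.0526


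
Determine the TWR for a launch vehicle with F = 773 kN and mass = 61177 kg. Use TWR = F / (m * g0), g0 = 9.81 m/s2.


TWR = 773000 / (61177 * 9.81) = 1.29

1.29


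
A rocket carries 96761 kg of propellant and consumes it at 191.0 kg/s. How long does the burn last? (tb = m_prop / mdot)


tb = 96761 / 191.0 = 506.6 s

506.6 s


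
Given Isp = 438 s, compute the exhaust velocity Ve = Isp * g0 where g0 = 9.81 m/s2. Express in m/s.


Ve = Isp * g0 = 438 * 9.81 = 4296.8 m/s

4296.8 m/s


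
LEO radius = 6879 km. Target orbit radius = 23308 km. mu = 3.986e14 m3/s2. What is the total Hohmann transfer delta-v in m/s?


V1 = sqrt(mu/r1) = 7612.13 m/s
dV1 = V1*(sqrt(2*r2/(r1+r2)) - 1) = 1847.27 m/s
V2 = sqrt(mu/r2) = 4135.39 m/s
dV2 = V2*(1 - sqrt(2*r1/(r1+r2))) = 1343.59 m/s
Total dV = 3191 m/s

3191 m/s


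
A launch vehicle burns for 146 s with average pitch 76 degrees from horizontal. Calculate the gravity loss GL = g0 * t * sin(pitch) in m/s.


GL = 9.81 * 146 * sin(76 deg) = 1390 m/s

1390 m/s


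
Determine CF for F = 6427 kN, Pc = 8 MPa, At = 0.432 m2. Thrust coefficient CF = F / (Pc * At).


CF = 6427000 / (8e6 * 0.432) = 1.86

1.86


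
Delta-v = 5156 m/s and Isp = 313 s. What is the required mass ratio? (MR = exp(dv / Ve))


Ve = 313 * 9.81 = 3070.53 m/s
MR = exp(5156 / 3070.53) = 5.361

5.361


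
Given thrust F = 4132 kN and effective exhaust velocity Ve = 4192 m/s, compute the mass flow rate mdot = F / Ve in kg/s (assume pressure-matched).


mdot = F / Ve = 4132000 / 4192 = 985.7 kg/s

985.7 kg/s


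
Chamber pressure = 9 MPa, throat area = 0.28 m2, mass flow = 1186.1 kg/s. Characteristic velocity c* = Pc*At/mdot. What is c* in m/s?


c* = 9e6 * 0.28 / 1186.1 = 2125 m/s

2125 m/s


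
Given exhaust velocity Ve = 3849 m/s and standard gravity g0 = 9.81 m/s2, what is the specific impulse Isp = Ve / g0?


Isp = Ve / g0 = 3849 / 9.81 = 392.4 s

392.4 s


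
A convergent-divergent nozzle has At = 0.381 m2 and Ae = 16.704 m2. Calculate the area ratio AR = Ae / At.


AR = 16.704 / 0.381 = 43.8

43.8


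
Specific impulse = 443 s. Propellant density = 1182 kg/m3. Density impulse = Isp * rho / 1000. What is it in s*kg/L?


rho*Isp = 443 * 1182 / 1000 = 524 s*kg/L

524 s*kg/L


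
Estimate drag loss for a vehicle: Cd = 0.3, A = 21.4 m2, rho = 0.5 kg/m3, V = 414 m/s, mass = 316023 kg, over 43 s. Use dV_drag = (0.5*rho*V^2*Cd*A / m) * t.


D = 0.5 * 0.5 * 414^2 * 0.3 * 21.4 = 275090.58 N
a = 275090.58 / 316023 = 0.8705 m/s2
dV = 0.8705 * 43 = 37.4 m/s

37.4 m/s


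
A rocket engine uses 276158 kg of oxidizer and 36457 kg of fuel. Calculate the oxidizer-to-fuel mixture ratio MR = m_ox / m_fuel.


MR = 276158 / 36457 = 7.57

7.57


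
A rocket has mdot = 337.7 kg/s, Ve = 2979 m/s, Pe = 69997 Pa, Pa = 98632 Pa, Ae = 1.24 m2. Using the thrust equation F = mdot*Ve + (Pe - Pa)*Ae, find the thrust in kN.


F = 337.7 * 2979 + (69997 - 98632) * 1.24 = 970501.0 N = 970.5 kN

970.5 kN


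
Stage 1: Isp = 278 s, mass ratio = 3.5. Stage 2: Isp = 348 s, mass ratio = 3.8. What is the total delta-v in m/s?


dV1 = 278 * 9.81 * ln(3.5) = 3416.5 m/s
dV2 = 348 * 9.81 * ln(3.8) = 4557.5 m/s
Total dV = 3416.5 + 4557.5 = 7974.0 m/s ~ 7974 m/s

7974 m/s


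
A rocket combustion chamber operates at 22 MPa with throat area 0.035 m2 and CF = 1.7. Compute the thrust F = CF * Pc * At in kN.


F = 1.7 * 22e6 * 0.035 = 1.3090e+06 N = 1309.0 kN

1309.0 kN


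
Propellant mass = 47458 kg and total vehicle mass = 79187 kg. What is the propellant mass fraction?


PMF = 47458 / 79187 = 0.599

0.599


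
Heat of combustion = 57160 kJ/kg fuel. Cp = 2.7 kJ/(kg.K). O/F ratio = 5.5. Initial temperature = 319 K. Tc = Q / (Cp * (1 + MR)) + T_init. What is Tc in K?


Tc = 57160 / (2.7 * (1 + 5.5)) + 319 = 3576 K

3576 K


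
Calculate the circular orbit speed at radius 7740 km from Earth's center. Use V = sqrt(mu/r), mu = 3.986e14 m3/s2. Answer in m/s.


V = sqrt(3.986e14 / 7740000) = 7176 m/s

7176 m/s


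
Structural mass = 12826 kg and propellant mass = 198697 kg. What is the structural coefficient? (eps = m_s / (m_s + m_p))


eps = 12826 / (12826 + 198697) = 0.0606

0.0606


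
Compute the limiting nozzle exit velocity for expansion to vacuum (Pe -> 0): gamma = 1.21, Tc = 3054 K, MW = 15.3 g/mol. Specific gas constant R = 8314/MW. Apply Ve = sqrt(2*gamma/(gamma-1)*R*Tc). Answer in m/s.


R = 8314 / 15.3 = 543.4 J/(kg.K)
Ve = sqrt(2 * 1.21 / (1.21 - 1) * 543.4 * 3054) = 4373 m/s

4373 m/s


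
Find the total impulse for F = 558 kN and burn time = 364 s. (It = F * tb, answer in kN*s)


It = 558 * 364 = 203112 kN*s

203112 kN*s


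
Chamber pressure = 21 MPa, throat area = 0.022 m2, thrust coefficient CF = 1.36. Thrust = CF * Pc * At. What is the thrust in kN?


F = 1.36 * 21e6 * 0.022 = 628320.0 N = 628.3 kN

628.3 kN


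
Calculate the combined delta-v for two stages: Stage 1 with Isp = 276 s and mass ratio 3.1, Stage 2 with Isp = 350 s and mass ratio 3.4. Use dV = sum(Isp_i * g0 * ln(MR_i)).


dV1 = 276 * 9.81 * ln(3.1) = 3063.3 m/s
dV2 = 350 * 9.81 * ln(3.4) = 4201.8 m/s
Total dV = 3063.3 + 4201.8 = 7265.1 m/s ~ 7265 m/s

7265 m/s


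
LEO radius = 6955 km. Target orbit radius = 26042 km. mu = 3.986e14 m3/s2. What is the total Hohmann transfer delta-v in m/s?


V1 = sqrt(mu/r1) = 7570.42 m/s
dV1 = V1*(sqrt(2*r2/(r1+r2)) - 1) = 1940.77 m/s
V2 = sqrt(mu/r2) = 3912.29 m/s
dV2 = V2*(1 - sqrt(2*r1/(r1+r2))) = 1372.15 m/s
Total dV = 3313 m/s

3313 m/s


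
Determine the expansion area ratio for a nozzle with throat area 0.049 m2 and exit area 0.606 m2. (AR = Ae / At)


AR = 0.606 / 0.049 = 12.4

12.4


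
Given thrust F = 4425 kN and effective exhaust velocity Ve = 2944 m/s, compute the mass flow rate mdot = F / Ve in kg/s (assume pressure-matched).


mdot = F / Ve = 4425000 / 2944 = 1503.1 kg/s

1503.1 kg/s


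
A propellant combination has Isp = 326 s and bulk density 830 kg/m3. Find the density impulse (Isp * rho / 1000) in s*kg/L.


rho*Isp = 326 * 830 / 1000 = 271 s*kg/L

271 s*kg/L


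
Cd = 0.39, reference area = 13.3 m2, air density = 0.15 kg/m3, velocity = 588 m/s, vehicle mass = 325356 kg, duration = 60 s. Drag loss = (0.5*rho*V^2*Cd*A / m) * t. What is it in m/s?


D = 0.5 * 0.15 * 588^2 * 0.39 * 13.3 = 134503.06 N
a = 134503.06 / 325356 = 0.4134 m/s2
dV = 0.4134 * 60 = 24.8 m/s

24.8 m/s


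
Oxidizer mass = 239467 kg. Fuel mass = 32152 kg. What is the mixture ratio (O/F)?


MR = 239467 / 32152 = 7.45

7.45


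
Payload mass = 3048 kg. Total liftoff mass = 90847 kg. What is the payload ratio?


PR = 3048 / 90847 = 0.0336

0.0336


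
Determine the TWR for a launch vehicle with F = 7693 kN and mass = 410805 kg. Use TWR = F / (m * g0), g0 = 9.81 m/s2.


TWR = 7693000 / (410805 * 9.81) = 1.91

1.91


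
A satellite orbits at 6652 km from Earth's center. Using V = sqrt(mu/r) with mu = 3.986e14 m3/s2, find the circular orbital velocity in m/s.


V = sqrt(3.986e14 / 6652000) = 7741 m/s

7741 m/s


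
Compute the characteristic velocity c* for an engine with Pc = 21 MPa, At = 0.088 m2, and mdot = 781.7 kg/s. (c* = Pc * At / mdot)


c* = 21e6 * 0.088 / 781.7 = 2364 m/s

2364 m/s


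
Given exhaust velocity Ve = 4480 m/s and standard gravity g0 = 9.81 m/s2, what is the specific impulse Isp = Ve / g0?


Isp = Ve / g0 = 4480 / 9.81 = 456.7 s

456.7 s


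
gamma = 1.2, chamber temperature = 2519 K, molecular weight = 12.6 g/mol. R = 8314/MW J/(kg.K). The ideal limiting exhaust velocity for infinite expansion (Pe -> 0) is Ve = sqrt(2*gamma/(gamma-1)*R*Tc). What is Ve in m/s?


R = 8314 / 12.6 = 659.84 J/(kg.K)
Ve = sqrt(2 * 1.2 / (1.2 - 1) * 659.84 * 2519) = 4466 m/s

4466 m/s


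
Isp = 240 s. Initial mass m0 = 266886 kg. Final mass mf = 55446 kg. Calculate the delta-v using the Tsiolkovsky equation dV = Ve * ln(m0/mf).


Ve = 240 * 9.81 = 2354.4 m/s
dV = 2354.4 * ln(266886/55446) = 3700 m/s

3700 m/s


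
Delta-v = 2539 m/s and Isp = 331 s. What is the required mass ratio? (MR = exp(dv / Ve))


Ve = 331 * 9.81 = 3247.11 m/s
MR = exp(2539 / 3247.11) = 2.186

2.186


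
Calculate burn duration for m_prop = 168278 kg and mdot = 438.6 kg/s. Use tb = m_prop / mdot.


tb = 168278 / 438.6 = 383.7 s

383.7 s


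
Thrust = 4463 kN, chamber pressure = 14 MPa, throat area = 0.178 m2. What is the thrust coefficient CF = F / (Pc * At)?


CF = 4463000 / (14e6 * 0.178) = 1.79

1.79


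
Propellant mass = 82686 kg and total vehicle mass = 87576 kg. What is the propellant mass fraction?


PMF = 82686 / 87576 = 0.944

0.944


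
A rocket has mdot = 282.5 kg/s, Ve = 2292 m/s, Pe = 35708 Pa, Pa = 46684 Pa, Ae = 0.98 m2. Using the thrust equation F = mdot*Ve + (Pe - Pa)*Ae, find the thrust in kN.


F = 282.5 * 2292 + (35708 - 46684) * 0.98 = 636734.0 N = 636.7 kN

636.7 kN


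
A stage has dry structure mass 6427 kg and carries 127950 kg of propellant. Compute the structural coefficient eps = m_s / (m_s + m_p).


eps = 6427 / (6427 + 127950) = 0.0478

0.0478


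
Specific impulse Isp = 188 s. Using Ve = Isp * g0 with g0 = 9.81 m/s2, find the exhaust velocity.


Ve = Isp * g0 = 188 * 9.81 = 1844.3 m/s

1844.3 m/s


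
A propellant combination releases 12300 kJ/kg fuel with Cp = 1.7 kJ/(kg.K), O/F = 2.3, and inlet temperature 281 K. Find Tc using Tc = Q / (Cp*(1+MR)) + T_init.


Tc = 12300 / (1.7 * (1 + 2.3)) + 281 = 2474 K

2474 K


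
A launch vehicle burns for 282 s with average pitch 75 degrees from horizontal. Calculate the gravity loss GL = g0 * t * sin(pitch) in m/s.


GL = 9.81 * 282 * sin(75 deg) = 2672 m/s

2672 m/s


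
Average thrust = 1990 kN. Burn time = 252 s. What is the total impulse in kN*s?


It = 1990 * 252 = 501480 kN*s

501480 kN*s


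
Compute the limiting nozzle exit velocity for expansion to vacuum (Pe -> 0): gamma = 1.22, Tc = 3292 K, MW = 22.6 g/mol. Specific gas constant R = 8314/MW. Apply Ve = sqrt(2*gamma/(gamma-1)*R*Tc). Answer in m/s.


R = 8314 / 22.6 = 367.88 J/(kg.K)
Ve = sqrt(2 * 1.22 / (1.22 - 1) * 367.88 * 3292) = 3665 m/s

3665 m/s


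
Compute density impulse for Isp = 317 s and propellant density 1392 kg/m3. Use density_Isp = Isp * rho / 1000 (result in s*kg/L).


rho*Isp = 317 * 1392 / 1000 = 441 s*kg/L

441 s*kg/L


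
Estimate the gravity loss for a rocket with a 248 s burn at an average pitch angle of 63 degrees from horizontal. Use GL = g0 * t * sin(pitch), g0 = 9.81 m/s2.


GL = 9.81 * 248 * sin(63 deg) = 2168 m/s

2168 m/s


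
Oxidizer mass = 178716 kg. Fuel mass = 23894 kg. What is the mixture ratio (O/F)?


MR = 178716 / 23894 = 7.48

7.48


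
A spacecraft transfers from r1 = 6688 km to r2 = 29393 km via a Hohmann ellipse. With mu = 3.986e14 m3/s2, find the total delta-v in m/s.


V1 = sqrt(mu/r1) = 7720.06 m/s
dV1 = V1*(sqrt(2*r2/(r1+r2)) - 1) = 2134.07 m/s
V2 = sqrt(mu/r2) = 3682.53 m/s
dV2 = V2*(1 - sqrt(2*r1/(r1+r2))) = 1440.35 m/s
Total dV = 3574 m/s

3574 m/s


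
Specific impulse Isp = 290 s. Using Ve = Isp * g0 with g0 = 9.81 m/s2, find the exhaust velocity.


Ve = Isp * g0 = 290 * 9.81 = 2844.9 m/s

2844.9 m/s


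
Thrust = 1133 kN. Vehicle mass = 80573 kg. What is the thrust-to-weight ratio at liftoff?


TWR = 1133000 / (80573 * 9.81) = 1.43

1.43


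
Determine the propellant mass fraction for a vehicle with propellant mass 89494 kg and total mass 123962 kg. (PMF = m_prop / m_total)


PMF = 89494 / 123962 = 0.722

0.722


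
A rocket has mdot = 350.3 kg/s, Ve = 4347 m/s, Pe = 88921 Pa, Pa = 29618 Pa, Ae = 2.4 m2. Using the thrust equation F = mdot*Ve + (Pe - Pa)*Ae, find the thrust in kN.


F = 350.3 * 4347 + (88921 - 29618) * 2.4 = 1.6651e+06 N = 1665.1 kN

1665.1 kN


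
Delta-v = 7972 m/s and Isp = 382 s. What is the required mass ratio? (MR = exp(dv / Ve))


Ve = 382 * 9.81 = 3747.42 m/s
MR = exp(7972 / 3747.42) = 8.392

8.392


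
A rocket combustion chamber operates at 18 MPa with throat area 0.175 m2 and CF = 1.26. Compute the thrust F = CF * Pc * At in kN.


F = 1.26 * 18e6 * 0.175 = 3.9690e+06 N = 3969.0 kN

3969.0 kN


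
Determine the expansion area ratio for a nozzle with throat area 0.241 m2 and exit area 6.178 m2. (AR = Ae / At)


AR = 6.178 / 0.241 = 25.6

25.6


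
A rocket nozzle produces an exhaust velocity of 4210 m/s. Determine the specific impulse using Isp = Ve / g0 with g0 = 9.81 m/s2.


Isp = Ve / g0 = 4210 / 9.81 = 429.2 s

429.2 s


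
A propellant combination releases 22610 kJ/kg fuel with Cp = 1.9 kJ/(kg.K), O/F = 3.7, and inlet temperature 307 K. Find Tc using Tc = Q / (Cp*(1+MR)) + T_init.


Tc = 22610 / (1.9 * (1 + 3.7)) + 307 = 2839 K

2839 K


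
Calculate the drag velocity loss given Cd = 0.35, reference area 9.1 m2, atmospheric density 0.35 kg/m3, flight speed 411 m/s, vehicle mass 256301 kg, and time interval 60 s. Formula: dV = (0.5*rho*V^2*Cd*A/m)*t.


D = 0.5 * 0.35 * 411^2 * 0.35 * 9.1 = 94152.34 N
a = 94152.34 / 256301 = 0.3674 m/s2
dV = 0.3674 * 60 = 22.0 m/s

22.0 m/s


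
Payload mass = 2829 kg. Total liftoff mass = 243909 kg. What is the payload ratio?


PR = 2829 / 243909 = 0.0116

0.0116


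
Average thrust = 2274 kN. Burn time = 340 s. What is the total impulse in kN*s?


It = 2274 * 340 = 773160 kN*s

773160 kN*s


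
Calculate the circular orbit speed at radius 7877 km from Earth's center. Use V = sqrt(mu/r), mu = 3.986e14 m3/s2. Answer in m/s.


V = sqrt(3.986e14 / 7877000) = 7114 m/s

7114 m/s


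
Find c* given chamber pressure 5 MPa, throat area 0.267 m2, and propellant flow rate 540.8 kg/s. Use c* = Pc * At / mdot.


c* = 5e6 * 0.267 / 540.8 = 2469 m/s

2469 m/s


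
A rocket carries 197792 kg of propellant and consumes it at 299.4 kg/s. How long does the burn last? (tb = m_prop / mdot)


tb = 197792 / 299.4 = 660.6 s

660.6 s


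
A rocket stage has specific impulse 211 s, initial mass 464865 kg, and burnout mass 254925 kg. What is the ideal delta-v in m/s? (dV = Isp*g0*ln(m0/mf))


Ve = 211 * 9.81 = 2069.91 m/s
dV = 2069.91 * ln(464865/254925) = 1244 m/s

1244 m/s


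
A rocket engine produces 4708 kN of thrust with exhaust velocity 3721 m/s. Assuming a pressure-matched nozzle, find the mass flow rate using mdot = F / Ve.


mdot = F / Ve = 4708000 / 3721 = 1265.3 kg/s

1265.3 kg/s


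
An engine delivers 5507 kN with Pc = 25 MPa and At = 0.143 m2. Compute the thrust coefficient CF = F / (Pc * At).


CF = 5507000 / (25e6 * 0.143) = 1.54

1.54


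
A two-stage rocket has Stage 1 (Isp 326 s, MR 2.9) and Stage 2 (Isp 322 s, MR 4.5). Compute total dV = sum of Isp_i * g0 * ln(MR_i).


dV1 = 326 * 9.81 * ln(2.9) = 3405.0 m/s
dV2 = 322 * 9.81 * ln(4.5) = 4751.1 m/s
Total dV = 3405.0 + 4751.1 = 8156.1 m/s ~ 8156 m/s

8156 m/s


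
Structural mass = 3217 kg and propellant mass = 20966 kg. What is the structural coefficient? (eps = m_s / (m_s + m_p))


eps = 3217 / (3217 + 20966) = 0.133

0.133


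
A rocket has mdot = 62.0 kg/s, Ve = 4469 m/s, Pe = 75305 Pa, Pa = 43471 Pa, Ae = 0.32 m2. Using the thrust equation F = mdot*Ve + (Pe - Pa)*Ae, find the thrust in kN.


F = 62.0 * 4469 + (75305 - 43471) * 0.32 = 287265.0 N = 287.3 kN

287.3 kN


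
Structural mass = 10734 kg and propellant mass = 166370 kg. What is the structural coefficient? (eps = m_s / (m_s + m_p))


eps = 10734 / (10734 + 166370) = 0.0606

0.0606


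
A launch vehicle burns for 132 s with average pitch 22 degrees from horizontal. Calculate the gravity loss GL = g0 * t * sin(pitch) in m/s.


GL = 9.81 * 132 * sin(22 deg) = 485 m/s

485 m/s


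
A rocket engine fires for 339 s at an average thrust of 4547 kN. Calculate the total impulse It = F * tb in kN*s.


It = 4547 * 339 = 1541433 kN*s

1541433 kN*s


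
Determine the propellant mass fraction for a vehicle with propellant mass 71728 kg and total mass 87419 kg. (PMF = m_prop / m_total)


PMF = 71728 / 87419 = 0.821

0.821


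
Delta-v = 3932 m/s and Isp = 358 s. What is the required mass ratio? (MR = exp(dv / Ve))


Ve = 358 * 9.81 = 3511.98 m/s
MR = exp(3932 / 3511.98) = 3.064

3.064


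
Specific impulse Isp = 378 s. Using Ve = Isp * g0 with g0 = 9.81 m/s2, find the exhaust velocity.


Ve = Isp * g0 = 378 * 9.81 = 3708.2 m/s

3708.2 m/s


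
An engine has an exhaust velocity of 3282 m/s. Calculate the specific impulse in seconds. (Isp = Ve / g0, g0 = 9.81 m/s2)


Isp = Ve / g0 = 3282 / 9.81 = 334.6 s

334.6 s


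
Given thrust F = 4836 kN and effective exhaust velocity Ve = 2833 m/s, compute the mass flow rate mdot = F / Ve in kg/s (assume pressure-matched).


mdot = F / Ve = 4836000 / 2833 = 1707.0 kg/s

1707.0 kg/s


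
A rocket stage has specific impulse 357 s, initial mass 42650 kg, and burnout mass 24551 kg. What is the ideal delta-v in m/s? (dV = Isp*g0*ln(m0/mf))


Ve = 357 * 9.81 = 3502.17 m/s
dV = 3502.17 * ln(42650/24551) = 1934 m/s

1934 m/s


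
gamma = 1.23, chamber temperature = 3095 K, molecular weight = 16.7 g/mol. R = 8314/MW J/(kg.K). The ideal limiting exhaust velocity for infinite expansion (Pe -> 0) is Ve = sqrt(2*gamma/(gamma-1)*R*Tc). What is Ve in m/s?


R = 8314 / 16.7 = 497.84 J/(kg.K)
Ve = sqrt(2 * 1.23 / (1.23 - 1) * 497.84 * 3095) = 4060 m/s

4060 m/s


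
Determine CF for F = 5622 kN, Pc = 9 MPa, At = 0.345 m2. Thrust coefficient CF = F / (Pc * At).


CF = 5622000 / (9e6 * 0.345) = 1.81

1.81


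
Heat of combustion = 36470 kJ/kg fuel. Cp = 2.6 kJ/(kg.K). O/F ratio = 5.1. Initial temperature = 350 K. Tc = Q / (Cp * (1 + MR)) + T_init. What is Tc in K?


Tc = 36470 / (2.6 * (1 + 5.1)) + 350 = 2649 K

2649 K


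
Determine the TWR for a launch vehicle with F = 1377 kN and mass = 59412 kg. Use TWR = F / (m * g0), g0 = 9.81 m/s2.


TWR = 1377000 / (59412 * 9.81) = 2.36

2.36


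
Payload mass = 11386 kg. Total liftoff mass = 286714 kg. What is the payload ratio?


PR = 11386 / 286714 = 0.0397

0.0397


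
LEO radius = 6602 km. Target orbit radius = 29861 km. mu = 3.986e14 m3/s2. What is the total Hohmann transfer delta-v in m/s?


V1 = sqrt(mu/r1) = 7770.18 m/s
dV1 = V1*(sqrt(2*r2/(r1+r2)) - 1) = 2174.07 m/s
V2 = sqrt(mu/r2) = 3653.56 m/s
dV2 = V2*(1 - sqrt(2*r1/(r1+r2))) = 1454.98 m/s
Total dV = 3629 m/s

3629 m/s


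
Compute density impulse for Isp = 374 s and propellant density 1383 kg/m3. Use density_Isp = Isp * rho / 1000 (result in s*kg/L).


rho*Isp = 374 * 1383 / 1000 = 517 s*kg/L

517 s*kg/L


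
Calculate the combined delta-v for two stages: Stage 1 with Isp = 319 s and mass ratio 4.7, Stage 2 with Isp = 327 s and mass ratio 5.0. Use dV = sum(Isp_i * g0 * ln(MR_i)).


dV1 = 319 * 9.81 * ln(4.7) = 4842.9 m/s
dV2 = 327 * 9.81 * ln(5.0) = 5162.9 m/s
Total dV = 4842.9 + 5162.9 = 10005.8 m/s ~ 10006 m/s

10006 m/s


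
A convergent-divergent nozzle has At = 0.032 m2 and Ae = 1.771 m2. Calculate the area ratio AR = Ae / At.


AR = 1.771 / 0.032 = 55.3

55.3


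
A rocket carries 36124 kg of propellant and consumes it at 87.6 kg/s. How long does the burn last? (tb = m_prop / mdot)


tb = 36124 / 87.6 = 412.4 s

412.4 s


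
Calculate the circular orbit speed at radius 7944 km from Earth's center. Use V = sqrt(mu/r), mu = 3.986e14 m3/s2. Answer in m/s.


V = sqrt(3.986e14 / 7944000) = 7084 m/s

7084 m/s


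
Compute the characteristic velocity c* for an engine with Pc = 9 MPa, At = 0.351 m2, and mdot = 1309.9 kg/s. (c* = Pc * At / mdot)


c* = 9e6 * 0.351 / 1309.9 = 2412 m/s

2412 m/s


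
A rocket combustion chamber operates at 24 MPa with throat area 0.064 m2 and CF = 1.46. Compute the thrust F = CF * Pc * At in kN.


F = 1.46 * 24e6 * 0.064 = 2.2426e+06 N = 2242.6 kN

2242.6 kN


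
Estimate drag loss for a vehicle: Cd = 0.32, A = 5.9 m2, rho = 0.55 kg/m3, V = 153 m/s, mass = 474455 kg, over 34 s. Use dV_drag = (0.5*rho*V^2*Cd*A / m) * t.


D = 0.5 * 0.55 * 153^2 * 0.32 * 5.9 = 12153.95 N
a = 12153.95 / 474455 = 0.0256 m/s2
dV = 0.0256 * 34 = 0.9 m/s

0.9 m/s


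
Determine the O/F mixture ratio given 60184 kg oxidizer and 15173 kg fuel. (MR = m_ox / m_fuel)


MR = 60184 / 15173 = 3.97

3.97


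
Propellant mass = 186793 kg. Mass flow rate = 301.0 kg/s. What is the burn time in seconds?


tb = 186793 / 301.0 = 620.6 s

620.6 s


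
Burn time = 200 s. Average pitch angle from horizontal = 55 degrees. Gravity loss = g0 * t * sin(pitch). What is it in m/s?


GL = 9.81 * 200 * sin(55 deg) = 1607 m/s

1607 m/s


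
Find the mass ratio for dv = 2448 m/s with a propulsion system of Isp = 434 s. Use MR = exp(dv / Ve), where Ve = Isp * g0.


Ve = 434 * 9.81 = 4257.54 m/s
MR = exp(2448 / 4257.54) = 1.777

1.777


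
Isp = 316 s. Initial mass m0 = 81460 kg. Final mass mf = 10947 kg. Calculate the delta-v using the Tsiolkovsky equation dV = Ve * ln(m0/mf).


Ve = 316 * 9.81 = 3099.96 m/s
dV = 3099.96 * ln(81460/10947) = 6222 m/s

6222 m/s


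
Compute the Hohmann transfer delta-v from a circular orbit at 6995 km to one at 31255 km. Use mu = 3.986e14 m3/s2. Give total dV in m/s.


V1 = sqrt(mu/r1) = 7548.75 m/s
dV1 = V1*(sqrt(2*r2/(r1+r2)) - 1) = 2101.4 m/s
V2 = sqrt(mu/r2) = 3571.16 m/s
dV2 = V2*(1 - sqrt(2*r1/(r1+r2))) = 1411.41 m/s
Total dV = 3513 m/s

3513 m/s


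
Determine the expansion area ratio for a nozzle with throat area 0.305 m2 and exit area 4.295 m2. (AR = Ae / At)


AR = 4.295 / 0.305 = 14.1

14.1


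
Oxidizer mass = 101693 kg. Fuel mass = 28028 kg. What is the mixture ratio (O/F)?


MR = 101693 / 28028 = 3.63

3.63


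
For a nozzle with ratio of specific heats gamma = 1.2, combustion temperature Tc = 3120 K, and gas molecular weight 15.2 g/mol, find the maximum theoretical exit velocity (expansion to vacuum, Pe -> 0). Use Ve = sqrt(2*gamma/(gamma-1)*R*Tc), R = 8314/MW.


R = 8314 / 15.2 = 546.97 J/(kg.K)
Ve = sqrt(2 * 1.2 / (1.2 - 1) * 546.97 * 3120) = 4525 m/s

4525 m/s
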